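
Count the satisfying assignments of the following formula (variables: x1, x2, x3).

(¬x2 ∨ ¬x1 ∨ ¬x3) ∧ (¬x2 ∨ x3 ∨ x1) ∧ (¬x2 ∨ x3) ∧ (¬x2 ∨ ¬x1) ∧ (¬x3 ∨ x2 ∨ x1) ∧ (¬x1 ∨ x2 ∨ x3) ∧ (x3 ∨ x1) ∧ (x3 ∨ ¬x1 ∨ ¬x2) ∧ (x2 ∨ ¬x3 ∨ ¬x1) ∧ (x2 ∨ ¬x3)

There are 2^3 = 8 truth assignments over (x1, x2, x3).
Check each against the 10 clauses (columns in the order x1, x2, x3):
  F F F  ✗ fails (x3 ∨ x1)
  F F T  ✗ fails (¬x3 ∨ x2 ∨ x1)
  F T F  ✗ fails (¬x2 ∨ x3 ∨ x1)
  F T T  ✓ satisfies all
  T F F  ✗ fails (¬x1 ∨ x2 ∨ x3)
  T F T  ✗ fails (x2 ∨ ¬x3 ∨ ¬x1)
  T T F  ✗ fails (¬x2 ∨ x3)
  T T T  ✗ fails (¬x2 ∨ ¬x1 ∨ ¬x3)
1 of the 8 rows is a model.

1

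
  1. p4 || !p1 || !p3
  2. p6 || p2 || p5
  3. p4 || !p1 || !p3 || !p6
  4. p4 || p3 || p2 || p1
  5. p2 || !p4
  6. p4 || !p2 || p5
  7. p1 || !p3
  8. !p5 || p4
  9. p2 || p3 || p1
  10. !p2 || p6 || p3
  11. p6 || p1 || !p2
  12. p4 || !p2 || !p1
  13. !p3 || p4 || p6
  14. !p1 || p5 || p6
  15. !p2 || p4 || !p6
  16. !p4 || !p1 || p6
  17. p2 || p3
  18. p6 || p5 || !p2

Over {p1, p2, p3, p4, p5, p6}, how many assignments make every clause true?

There are 2^6 = 64 truth assignments over (p1, p2, p3, p4, p5, p6).
Split on p6. With p6 = true, the clauses containing p6 are satisfied and !p6 drops from the rest; 6 of the 2^5 = 32 assignments to the other variables satisfy what remains.
With p6 = false, by the same count on the reduced clause set, 0 assignments work.
(One model: p1=F, p2=T, p3=F, p4=T, p5=F, p6=T.)
Total: 6 + 0 = 6.

6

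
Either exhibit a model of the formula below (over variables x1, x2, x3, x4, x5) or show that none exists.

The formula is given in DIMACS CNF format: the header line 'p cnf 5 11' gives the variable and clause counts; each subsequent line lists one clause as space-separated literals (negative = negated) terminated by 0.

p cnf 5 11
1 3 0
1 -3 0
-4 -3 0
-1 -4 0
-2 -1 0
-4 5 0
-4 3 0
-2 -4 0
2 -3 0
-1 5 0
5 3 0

Try x1 = True.
From the singleton clause (¬x4), x4 = False.
From the singleton clause (¬x2), x2 = False.
From the singleton clause (¬x3), x3 = False.
From the singleton clause (x5), x5 = True.
All clauses are satisfied.

x1=True,  x2=False,  x3=False,  x4=False,  x5=True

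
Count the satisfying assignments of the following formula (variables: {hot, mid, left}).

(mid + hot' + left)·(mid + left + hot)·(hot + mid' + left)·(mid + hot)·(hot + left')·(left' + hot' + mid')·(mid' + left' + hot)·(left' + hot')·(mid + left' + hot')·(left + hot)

1

There are 2^3 = 8 truth assignments over (hot, mid, left).
Check each against the 10 clauses (columns in the order hot, mid, left):
  F F F  ✗ fails (mid + left + hot)
  F F T  ✗ fails (mid + hot)
  F T F  ✗ fails (hot + mid' + left)
  F T T  ✗ fails (hot + left')
  T F F  ✗ fails (mid + hot' + left)
  T F T  ✗ fails (left' + hot')
  T T F  ✓ satisfies all
  T T T  ✗ fails (left' + hot' + mid')
1 of the 8 rows is a model.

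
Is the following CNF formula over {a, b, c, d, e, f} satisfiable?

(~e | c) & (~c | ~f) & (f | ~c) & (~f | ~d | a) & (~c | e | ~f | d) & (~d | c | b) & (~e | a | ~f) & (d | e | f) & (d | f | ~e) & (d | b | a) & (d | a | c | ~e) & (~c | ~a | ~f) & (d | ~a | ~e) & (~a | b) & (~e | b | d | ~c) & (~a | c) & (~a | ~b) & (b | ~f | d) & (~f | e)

Branch on e: set e = 0.
(~f) alone gives f = 0.
(~c) alone gives c = 0.
(d) alone gives d = 1.
(b) alone gives b = 1.
(~a) alone gives a = 0.
All clauses are satisfied.
A satisfying assignment: a: 0, b: 1, c: 0, d: 1, e: 0, f: 0.

Yes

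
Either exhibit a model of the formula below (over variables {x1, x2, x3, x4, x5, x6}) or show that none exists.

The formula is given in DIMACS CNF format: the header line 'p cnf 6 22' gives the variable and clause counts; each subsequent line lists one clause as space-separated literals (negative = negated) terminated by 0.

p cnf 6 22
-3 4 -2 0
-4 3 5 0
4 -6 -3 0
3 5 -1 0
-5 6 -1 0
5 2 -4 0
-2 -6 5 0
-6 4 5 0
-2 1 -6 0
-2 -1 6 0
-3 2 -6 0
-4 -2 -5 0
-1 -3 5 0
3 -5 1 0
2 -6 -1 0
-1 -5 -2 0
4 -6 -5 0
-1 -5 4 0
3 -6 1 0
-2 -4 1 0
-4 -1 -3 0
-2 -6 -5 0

x1 ↦ False, x2 ↦ False, x3 ↦ True, x4 ↦ False, x5 ↦ True, x6 ↦ False

Suppose x3 = True.
Suppose x4 = False.
The clause (¬x2) is unit, so x2 = False.
The clause (¬x6) is unit, so x6 = False.
Suppose x5 = True.
The clause (¬x1) is unit, so x1 = False.
This assignment satisfies each clause.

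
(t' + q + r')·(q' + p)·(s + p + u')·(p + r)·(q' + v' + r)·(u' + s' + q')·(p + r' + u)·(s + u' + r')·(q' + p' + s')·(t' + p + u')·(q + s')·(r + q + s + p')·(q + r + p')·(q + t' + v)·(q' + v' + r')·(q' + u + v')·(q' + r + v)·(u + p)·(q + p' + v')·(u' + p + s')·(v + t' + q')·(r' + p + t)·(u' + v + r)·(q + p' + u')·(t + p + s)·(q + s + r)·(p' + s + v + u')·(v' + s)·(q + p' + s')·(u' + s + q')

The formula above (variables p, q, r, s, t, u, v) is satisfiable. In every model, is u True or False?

False

Suppose u = 1.
Branch on q: set q = 0.
(s') alone gives s = 0.
(p) alone gives p = 1.
Now (p') is unsatisfied and unit — conflict.
So q must be the other value — set q = 1.
(p) alone gives p = 1.
(s') alone gives s = 0.
Now (s) is unsatisfied and unit — conflict.
Neither q = 1 nor q = 0 works.
So every satisfying assignment has u = False.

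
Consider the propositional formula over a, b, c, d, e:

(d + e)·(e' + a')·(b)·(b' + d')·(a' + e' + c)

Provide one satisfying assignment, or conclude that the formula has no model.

a=0,  b=1,  c=0,  d=0,  e=1

(b) alone gives b = 1.
(d') alone gives d = 0.
(e) alone gives e = 1.
(a') alone gives a = 0.
All clauses hold; c can take either value.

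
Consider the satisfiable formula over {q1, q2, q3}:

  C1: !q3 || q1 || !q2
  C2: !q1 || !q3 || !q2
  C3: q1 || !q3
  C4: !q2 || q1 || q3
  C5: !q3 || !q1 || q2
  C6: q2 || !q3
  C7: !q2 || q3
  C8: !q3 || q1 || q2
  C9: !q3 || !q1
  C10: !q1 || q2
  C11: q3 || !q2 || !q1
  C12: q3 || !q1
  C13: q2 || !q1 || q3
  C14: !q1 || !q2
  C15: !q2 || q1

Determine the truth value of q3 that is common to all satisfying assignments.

False

Suppose q3 = true.
(q1) alone gives q1 = true.
That conflicts with the unit clause (!q1).
So every satisfying assignment has q3 = False.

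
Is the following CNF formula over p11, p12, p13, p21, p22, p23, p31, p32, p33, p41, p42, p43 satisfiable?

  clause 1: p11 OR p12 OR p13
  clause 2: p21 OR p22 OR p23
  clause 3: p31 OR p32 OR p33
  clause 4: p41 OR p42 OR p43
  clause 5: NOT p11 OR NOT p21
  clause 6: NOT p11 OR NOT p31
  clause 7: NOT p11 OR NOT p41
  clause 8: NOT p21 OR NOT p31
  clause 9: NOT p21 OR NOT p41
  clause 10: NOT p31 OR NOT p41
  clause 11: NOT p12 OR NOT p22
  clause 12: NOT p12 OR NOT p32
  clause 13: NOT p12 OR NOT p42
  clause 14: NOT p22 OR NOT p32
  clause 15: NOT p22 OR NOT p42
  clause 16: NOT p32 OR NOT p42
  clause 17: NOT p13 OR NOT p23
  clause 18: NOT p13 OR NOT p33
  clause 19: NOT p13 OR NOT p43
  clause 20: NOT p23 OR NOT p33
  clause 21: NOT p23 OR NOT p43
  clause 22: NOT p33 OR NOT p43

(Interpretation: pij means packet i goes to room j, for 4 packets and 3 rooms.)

No, unsatisfiable

Suppose p11 = false.
Suppose p12 = true.
Unit clause (NOT p22) forces p22 = false.
Unit clause (NOT p32) forces p32 = false.
Unit clause (NOT p42) forces p42 = false.
Suppose p21 = true.
Unit clause (NOT p31) forces p31 = false.
Unit clause (p33) forces p33 = true.
Unit clause (NOT p41) forces p41 = false.
Unit clause (p43) forces p43 = true.
Now (NOT p43) is unsatisfied and unit — conflict.
Undo p21 and try p21 = false.
Unit clause (p23) forces p23 = true.
Unit clause (NOT p13) forces p13 = false.
Unit clause (NOT p33) forces p33 = false.
Unit clause (p31) forces p31 = true.
Unit clause (NOT p41) forces p41 = false.
Unit clause (p43) forces p43 = true.
Now (NOT p43) is unsatisfied and unit — conflict.
Neither p21 = true nor p21 = false works.
Undo p12 and try p12 = false.
Unit clause (p13) forces p13 = true.
Unit clause (NOT p23) forces p23 = false.
Unit clause (NOT p33) forces p33 = false.
Unit clause (NOT p43) forces p43 = false.
Suppose p21 = true.
Unit clause (NOT p31) forces p31 = false.
Unit clause (p32) forces p32 = true.
Unit clause (NOT p41) forces p41 = false.
Unit clause (p42) forces p42 = true.
Now (NOT p42) is unsatisfied and unit — conflict.
Undo p21 and try p21 = false.
Unit clause (p22) forces p22 = true.
Unit clause (NOT p32) forces p32 = false.
Unit clause (p31) forces p31 = true.
Unit clause (NOT p41) forces p41 = false.
Unit clause (p42) forces p42 = true.
Now (NOT p42) is unsatisfied and unit — conflict.
Neither p21 = true nor p21 = false works.
Neither p12 = true nor p12 = false works.
Undo p11 and try p11 = true.
Unit clause (NOT p21) forces p21 = false.
Unit clause (NOT p31) forces p31 = false.
Unit clause (NOT p41) forces p41 = false.
Suppose p22 = true.
Unit clause (NOT p12) forces p12 = false.
Unit clause (NOT p32) forces p32 = false.
Unit clause (p33) forces p33 = true.
Unit clause (NOT p42) forces p42 = false.
Unit clause (p43) forces p43 = true.
Now (NOT p43) is unsatisfied and unit — conflict.
Undo p22 and try p22 = false.
Unit clause (p23) forces p23 = true.
Unit clause (NOT p13) forces p13 = false.
Unit clause (NOT p33) forces p33 = false.
Unit clause (p32) forces p32 = true.
Unit clause (NOT p12) forces p12 = false.
Unit clause (NOT p42) forces p42 = false.
Unit clause (p43) forces p43 = true.
Now (NOT p43) is unsatisfied and unit — conflict.
Neither p22 = true nor p22 = false works.
Neither p11 = true nor p11 = false works.
No assignment satisfies every clause.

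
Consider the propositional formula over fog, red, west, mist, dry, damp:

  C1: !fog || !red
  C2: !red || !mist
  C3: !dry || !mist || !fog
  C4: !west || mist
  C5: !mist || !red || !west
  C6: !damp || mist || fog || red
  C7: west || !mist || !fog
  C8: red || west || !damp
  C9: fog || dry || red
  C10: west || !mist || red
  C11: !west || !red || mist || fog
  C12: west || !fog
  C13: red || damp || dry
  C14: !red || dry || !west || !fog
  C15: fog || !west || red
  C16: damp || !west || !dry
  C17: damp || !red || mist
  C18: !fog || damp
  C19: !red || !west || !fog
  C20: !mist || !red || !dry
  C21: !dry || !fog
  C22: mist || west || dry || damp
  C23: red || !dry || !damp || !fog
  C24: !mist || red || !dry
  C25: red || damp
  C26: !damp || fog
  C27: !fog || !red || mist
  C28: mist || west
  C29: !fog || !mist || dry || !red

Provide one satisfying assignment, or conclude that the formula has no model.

fog ↦ true; red ↦ false; west ↦ true; mist ↦ true; dry ↦ false; damp ↦ true

Branch on fog: set fog = true.
(!red) alone gives red = false.
(west) alone gives west = true.
(mist) alone gives mist = true.
(!dry) alone gives dry = false.
(damp) alone gives damp = true.
All clauses are satisfied.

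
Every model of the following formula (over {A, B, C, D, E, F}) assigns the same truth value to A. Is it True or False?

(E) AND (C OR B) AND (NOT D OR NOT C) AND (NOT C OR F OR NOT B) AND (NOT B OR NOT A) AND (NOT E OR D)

False

Suppose A = true.
The clause (E) is unit, so E = true.
The clause (NOT B) is unit, so B = false.
The clause (C) is unit, so C = true.
The clause (NOT D) is unit, so D = false.
That conflicts with the unit clause (D).
So every satisfying assignment has A = False.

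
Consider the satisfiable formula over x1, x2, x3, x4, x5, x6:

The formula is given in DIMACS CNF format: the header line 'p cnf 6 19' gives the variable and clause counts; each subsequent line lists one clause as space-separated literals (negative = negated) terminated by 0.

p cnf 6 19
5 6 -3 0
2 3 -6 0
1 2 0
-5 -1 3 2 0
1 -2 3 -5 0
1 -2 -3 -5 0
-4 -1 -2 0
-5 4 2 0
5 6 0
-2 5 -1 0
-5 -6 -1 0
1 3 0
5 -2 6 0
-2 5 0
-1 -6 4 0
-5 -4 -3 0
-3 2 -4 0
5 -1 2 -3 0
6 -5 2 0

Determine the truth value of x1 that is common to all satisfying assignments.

True

Suppose x1 = False.
(x2) alone gives x2 = True.
(x3) alone gives x3 = True.
(¬x5) alone gives x5 = False.
That conflicts with the unit clause (x5).
So every satisfying assignment has x1 = True.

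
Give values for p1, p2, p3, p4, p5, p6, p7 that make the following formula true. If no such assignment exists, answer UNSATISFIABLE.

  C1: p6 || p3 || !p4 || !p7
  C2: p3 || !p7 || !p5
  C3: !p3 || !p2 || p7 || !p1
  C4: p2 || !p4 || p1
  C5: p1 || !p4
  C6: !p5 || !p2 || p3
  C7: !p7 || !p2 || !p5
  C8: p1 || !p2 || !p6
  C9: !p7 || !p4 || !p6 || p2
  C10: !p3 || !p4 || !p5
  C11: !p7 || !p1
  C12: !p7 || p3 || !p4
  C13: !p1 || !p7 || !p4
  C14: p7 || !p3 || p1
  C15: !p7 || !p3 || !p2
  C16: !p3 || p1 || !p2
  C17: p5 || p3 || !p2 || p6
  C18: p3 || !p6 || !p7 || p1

Suppose p1 = true.
(!p7) alone gives p7 = false.
Suppose p3 = true.
(!p2) alone gives p2 = false.
Suppose p4 = false.
Every clause is now satisfied; p5, p6 are unconstrained.

p1=true; p2=false; p3=true; p4=false; p5=false; p6=true; p7=false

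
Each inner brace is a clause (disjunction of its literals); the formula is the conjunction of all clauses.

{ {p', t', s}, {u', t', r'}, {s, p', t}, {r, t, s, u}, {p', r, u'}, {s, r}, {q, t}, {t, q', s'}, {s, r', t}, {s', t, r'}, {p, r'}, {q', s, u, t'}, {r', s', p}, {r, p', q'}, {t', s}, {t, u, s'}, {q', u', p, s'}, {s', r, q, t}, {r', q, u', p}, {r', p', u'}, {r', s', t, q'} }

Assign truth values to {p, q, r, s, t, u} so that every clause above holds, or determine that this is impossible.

Try s = 1.
Try q = 1.
From the singleton clause (t), t = 1.
Try u = 0.
Try p = 0.
From the singleton clause (r'), r = 0.
This assignment satisfies each clause.

p ↦ 0, q ↦ 1, r ↦ 0, s ↦ 1, t ↦ 1, u ↦ 0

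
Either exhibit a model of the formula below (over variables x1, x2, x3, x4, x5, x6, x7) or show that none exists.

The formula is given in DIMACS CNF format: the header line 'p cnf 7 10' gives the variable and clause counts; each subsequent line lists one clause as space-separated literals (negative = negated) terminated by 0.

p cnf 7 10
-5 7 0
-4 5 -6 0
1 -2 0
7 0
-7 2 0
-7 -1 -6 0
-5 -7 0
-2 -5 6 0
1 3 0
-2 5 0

Unit clause (x7) forces x7 = True.
Unit clause (x2) forces x2 = True.
Unit clause (x1) forces x1 = True.
Unit clause (¬x6) forces x6 = False.
Unit clause (¬x5) forces x5 = False.
But (x5) is also a unit clause — contradiction.

UNSATISFIABLE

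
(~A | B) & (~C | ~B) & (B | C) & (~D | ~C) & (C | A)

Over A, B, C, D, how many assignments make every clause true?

3

There are 2^4 = 16 truth assignments over (A, B, C, D).
Check each against the 5 clauses (columns in the order A, B, C, D):
  F F F F  ✗ fails (B | C)
  F F F T  ✗ fails (B | C)
  F F T F  ✓ satisfies all
  F F T T  ✗ fails (~D | ~C)
  F T F F  ✗ fails (C | A)
  F T F T  ✗ fails (C | A)
  F T T F  ✗ fails (~C | ~B)
  F T T T  ✗ fails (~C | ~B)
  T F F F  ✗ fails (~A | B)
  T F F T  ✗ fails (~A | B)
  T F T F  ✗ fails (~A | B)
  T F T T  ✗ fails (~A | B)
  T T F F  ✓ satisfies all
  T T F T  ✓ satisfies all
  T T T F  ✗ fails (~C | ~B)
  T T T T  ✗ fails (~C | ~B)
3 of the 16 rows are models.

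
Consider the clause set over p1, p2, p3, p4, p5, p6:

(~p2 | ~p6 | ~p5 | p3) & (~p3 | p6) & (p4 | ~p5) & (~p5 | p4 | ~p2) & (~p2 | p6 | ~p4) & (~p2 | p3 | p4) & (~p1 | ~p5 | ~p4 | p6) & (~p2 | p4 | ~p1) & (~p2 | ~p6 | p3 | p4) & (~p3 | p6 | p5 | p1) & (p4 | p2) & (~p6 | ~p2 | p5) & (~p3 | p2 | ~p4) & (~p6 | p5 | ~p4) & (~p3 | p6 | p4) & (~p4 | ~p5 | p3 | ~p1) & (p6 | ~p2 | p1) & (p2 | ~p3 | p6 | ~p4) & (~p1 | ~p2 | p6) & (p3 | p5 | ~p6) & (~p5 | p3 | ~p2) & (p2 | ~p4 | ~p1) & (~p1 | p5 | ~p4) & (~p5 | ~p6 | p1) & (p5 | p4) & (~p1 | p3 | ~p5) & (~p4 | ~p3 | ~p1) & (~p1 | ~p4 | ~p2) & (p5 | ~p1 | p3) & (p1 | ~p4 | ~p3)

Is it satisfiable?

Yes

Try p3 = 0.
Try p4 = 1.
Try p2 = 0.
The clause (~p1) is unit, so p1 = 0.
Try p6 = 0.
Every clause is now satisfied; p5 is unconstrained.
A satisfying assignment: p1=0,  p2=0,  p3=0,  p4=1,  p5=0,  p6=0.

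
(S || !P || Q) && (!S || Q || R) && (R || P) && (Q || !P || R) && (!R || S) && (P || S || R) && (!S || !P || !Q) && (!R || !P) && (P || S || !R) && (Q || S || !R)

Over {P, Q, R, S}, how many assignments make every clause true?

There are 2^4 = 16 truth assignments over (P, Q, R, S).
Split on Q. With Q = true, the clauses containing Q are satisfied and !Q drops from the rest; 2 of the 2^3 = 8 assignments to the other variables satisfy what remains.
With Q = false, by the same count on the reduced clause set, 1 assignment works.
Total: 2 + 1 = 3.

3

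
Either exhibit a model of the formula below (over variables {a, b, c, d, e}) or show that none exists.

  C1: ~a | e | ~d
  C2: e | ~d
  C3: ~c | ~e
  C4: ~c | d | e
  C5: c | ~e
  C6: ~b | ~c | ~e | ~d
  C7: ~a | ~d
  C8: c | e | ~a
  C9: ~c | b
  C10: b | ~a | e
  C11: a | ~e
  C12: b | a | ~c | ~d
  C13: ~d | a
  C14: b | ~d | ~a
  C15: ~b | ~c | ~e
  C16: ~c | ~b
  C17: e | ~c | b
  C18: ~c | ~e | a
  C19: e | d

Case e = 1:
The clause (~c) is unit, so c = 0.
That conflicts with the unit clause (c).
Undo e and try e = 0.
The clause (~d) is unit, so d = 0.
That conflicts with the unit clause (d).
Both values of e lead to a conflict.

UNSATISFIABLE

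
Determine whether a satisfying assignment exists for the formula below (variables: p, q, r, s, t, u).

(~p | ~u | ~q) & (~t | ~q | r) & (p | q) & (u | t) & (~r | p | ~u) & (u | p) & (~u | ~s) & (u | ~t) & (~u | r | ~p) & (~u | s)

No

Branch on p: set p = 1.
Branch on u: set u = 0.
From the singleton clause (t), t = 1.
That conflicts with the unit clause (~t).
Undo u and try u = 1.
From the singleton clause (~q), q = 0.
From the singleton clause (~s), s = 0.
That conflicts with the unit clause (s).
Neither u = 1 nor u = 0 works.
Undo p and try p = 0.
From the singleton clause (q), q = 1.
From the singleton clause (u), u = 1.
From the singleton clause (~r), r = 0.
From the singleton clause (~t), t = 0.
From the singleton clause (~s), s = 0.
That conflicts with the unit clause (s).
Neither p = 1 nor p = 0 works.
No assignment satisfies every clause.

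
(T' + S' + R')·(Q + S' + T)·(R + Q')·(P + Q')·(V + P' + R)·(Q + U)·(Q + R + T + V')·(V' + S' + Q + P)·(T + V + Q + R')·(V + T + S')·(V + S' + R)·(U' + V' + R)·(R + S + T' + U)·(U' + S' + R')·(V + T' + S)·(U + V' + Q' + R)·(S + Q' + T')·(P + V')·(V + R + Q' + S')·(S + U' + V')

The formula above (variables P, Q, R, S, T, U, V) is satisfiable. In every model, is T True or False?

False

Suppose T = 1.
Branch on S: set S = 0.
(V) alone gives V = 1.
(Q') alone gives Q = 0.
(U) alone gives U = 1.
But (U') is also a unit clause — contradiction.
Backtrack on S: now try S = 1.
(R') alone gives R = 0.
(Q') alone gives Q = 0.
(U) alone gives U = 1.
(V) alone gives V = 1.
But (V') is also a unit clause — contradiction.
Neither S = 1 nor S = 0 works.
So every satisfying assignment has T = False.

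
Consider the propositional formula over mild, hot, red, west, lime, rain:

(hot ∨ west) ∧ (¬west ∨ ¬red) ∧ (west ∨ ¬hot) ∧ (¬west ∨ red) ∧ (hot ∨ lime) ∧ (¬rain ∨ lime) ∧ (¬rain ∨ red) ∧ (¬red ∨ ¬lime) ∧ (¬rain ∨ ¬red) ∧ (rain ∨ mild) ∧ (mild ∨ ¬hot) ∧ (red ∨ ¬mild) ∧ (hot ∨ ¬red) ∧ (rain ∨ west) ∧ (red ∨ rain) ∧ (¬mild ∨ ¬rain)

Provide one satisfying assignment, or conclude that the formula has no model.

UNSATISFIABLE

Case hot = True:
(west) alone gives west = True.
(¬red) alone gives red = False.
That conflicts with the unit clause (red).
That branch fails; take hot = False instead.
(west) alone gives west = True.
(¬red) alone gives red = False.
That conflicts with the unit clause (red).
Both values of hot lead to a conflict.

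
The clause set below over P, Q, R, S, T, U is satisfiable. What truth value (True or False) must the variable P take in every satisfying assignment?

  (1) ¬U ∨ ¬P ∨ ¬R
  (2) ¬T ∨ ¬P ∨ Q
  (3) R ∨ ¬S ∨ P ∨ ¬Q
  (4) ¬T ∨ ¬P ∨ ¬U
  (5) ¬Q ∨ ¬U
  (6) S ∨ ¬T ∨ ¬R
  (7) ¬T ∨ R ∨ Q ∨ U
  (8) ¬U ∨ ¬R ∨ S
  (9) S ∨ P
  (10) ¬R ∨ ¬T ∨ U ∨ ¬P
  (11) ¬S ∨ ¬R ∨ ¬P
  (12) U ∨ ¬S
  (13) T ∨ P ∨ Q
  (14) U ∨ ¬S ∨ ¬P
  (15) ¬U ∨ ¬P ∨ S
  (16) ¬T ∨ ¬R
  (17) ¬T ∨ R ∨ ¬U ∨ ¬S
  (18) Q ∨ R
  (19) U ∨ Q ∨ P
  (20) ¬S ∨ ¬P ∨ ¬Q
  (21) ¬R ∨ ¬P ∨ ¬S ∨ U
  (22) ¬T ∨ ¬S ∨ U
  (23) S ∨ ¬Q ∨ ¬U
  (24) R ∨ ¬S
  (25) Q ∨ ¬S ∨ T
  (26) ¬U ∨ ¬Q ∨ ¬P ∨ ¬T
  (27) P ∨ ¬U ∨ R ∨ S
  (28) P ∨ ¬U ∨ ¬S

True

Suppose P = False.
The clause (S) is unit, so S = True.
The clause (U) is unit, so U = True.
That conflicts with the unit clause (¬U).
So every satisfying assignment has P = True.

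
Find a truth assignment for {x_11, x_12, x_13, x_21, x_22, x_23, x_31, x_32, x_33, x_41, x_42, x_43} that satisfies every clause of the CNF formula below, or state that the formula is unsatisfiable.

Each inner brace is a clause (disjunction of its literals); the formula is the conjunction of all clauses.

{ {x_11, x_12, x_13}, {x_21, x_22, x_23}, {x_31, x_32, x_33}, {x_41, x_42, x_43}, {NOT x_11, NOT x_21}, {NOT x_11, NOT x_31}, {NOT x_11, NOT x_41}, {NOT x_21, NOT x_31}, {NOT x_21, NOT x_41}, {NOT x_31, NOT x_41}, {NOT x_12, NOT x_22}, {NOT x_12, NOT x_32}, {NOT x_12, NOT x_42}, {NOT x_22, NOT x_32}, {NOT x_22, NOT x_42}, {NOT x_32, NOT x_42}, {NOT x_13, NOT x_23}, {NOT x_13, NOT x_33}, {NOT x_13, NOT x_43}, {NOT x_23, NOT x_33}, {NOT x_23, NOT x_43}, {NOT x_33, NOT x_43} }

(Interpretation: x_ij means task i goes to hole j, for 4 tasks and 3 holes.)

Try x_11 = false.
Try x_12 = true.
The clause (NOT x_22) is unit, so x_22 = false.
The clause (NOT x_32) is unit, so x_32 = false.
The clause (NOT x_42) is unit, so x_42 = false.
Try x_21 = true.
The clause (NOT x_31) is unit, so x_31 = false.
The clause (x_33) is unit, so x_33 = true.
The clause (NOT x_41) is unit, so x_41 = false.
The clause (x_43) is unit, so x_43 = true.
That conflicts with the unit clause (NOT x_43).
Backtrack on x_21: now try x_21 = false.
The clause (x_23) is unit, so x_23 = true.
The clause (NOT x_13) is unit, so x_13 = false.
The clause (NOT x_33) is unit, so x_33 = false.
The clause (x_31) is unit, so x_31 = true.
The clause (NOT x_41) is unit, so x_41 = false.
The clause (x_43) is unit, so x_43 = true.
That conflicts with the unit clause (NOT x_43).
Either choice for x_21 ends in contradiction.
Backtrack on x_12: now try x_12 = false.
The clause (x_13) is unit, so x_13 = true.
The clause (NOT x_23) is unit, so x_23 = false.
The clause (NOT x_33) is unit, so x_33 = false.
The clause (NOT x_43) is unit, so x_43 = false.
Try x_21 = true.
The clause (NOT x_31) is unit, so x_31 = false.
The clause (x_32) is unit, so x_32 = true.
The clause (NOT x_41) is unit, so x_41 = false.
The clause (x_42) is unit, so x_42 = true.
That conflicts with the unit clause (NOT x_42).
Backtrack on x_21: now try x_21 = false.
The clause (x_22) is unit, so x_22 = true.
The clause (NOT x_32) is unit, so x_32 = false.
The clause (x_31) is unit, so x_31 = true.
The clause (NOT x_41) is unit, so x_41 = false.
The clause (x_42) is unit, so x_42 = true.
That conflicts with the unit clause (NOT x_42).
Either choice for x_21 ends in contradiction.
Either choice for x_12 ends in contradiction.
Backtrack on x_11: now try x_11 = true.
The clause (NOT x_21) is unit, so x_21 = false.
The clause (NOT x_31) is unit, so x_31 = false.
The clause (NOT x_41) is unit, so x_41 = false.
Try x_22 = true.
The clause (NOT x_12) is unit, so x_12 = false.
The clause (NOT x_32) is unit, so x_32 = false.
The clause (x_33) is unit, so x_33 = true.
The clause (NOT x_42) is unit, so x_42 = false.
The clause (x_43) is unit, so x_43 = true.
That conflicts with the unit clause (NOT x_43).
Backtrack on x_22: now try x_22 = false.
The clause (x_23) is unit, so x_23 = true.
The clause (NOT x_13) is unit, so x_13 = false.
The clause (NOT x_33) is unit, so x_33 = false.
The clause (x_32) is unit, so x_32 = true.
The clause (NOT x_12) is unit, so x_12 = false.
The clause (NOT x_42) is unit, so x_42 = false.
The clause (x_43) is unit, so x_43 = true.
That conflicts with the unit clause (NOT x_43).
Either choice for x_22 ends in contradiction.
Either choice for x_11 ends in contradiction.

UNSATISFIABLE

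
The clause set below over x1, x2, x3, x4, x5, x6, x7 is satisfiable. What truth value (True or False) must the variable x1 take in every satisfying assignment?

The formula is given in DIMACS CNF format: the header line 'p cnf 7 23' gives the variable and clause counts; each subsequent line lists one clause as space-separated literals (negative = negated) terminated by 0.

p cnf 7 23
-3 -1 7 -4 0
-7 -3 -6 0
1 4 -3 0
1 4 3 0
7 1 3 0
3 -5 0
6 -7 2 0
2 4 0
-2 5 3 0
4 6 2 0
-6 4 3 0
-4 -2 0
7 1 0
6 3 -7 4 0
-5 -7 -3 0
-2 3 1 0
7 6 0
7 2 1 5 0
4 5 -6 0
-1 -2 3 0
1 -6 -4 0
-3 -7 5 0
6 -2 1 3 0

True

Suppose x1 = False.
(x7) alone gives x7 = True.
Suppose x3 = False.
(x4) alone gives x4 = True.
(¬x5) alone gives x5 = False.
(¬x2) alone gives x2 = False.
(x6) alone gives x6 = True.
Now (¬x6) is unsatisfied and unit — conflict.
So x3 must be the other value — set x3 = True.
(¬x6) alone gives x6 = False.
(x4) alone gives x4 = True.
(x2) alone gives x2 = True.
Now (¬x2) is unsatisfied and unit — conflict.
Neither x3 = True nor x3 = False works.
So every satisfying assignment has x1 = True.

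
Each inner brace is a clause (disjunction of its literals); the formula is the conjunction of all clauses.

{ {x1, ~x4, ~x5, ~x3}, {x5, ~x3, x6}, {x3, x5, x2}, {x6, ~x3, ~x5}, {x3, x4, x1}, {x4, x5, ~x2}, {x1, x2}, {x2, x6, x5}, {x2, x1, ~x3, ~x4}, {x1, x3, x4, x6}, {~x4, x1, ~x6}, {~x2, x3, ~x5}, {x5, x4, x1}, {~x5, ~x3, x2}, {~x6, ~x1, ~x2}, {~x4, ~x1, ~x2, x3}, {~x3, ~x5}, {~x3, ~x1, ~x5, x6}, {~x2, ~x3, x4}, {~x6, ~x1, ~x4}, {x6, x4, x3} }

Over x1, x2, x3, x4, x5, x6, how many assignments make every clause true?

There are 2^6 = 64 truth assignments over (x1, x2, x3, x4, x5, x6).
Split on x4. With x4 = 1, the clauses containing x4 are satisfied and ~x4 drops from the rest; 2 of the 2^5 = 32 assignments to the other variables satisfy what remains.
With x4 = 0, by the same count on the reduced clause set, 2 assignments work.
(One model: x1=F, x2=T, x3=F, x4=T, x5=F, x6=F.)
Total: 2 + 2 = 4.

4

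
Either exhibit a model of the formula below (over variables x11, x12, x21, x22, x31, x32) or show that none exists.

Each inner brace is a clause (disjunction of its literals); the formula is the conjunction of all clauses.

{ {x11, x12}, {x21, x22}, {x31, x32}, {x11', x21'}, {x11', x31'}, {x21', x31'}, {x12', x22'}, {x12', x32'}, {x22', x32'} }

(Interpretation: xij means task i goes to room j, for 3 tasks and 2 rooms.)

Try x11 = 1.
(x21') alone gives x21 = 0.
(x22) alone gives x22 = 1.
(x31') alone gives x31 = 0.
(x32) alone gives x32 = 1.
But (x32') is also a unit clause — contradiction.
That branch fails; take x11 = 0 instead.
(x12) alone gives x12 = 1.
(x22') alone gives x22 = 0.
(x21) alone gives x21 = 1.
(x31') alone gives x31 = 0.
(x32) alone gives x32 = 1.
But (x32') is also a unit clause — contradiction.
Neither x11 = 1 nor x11 = 0 works.

UNSATISFIABLE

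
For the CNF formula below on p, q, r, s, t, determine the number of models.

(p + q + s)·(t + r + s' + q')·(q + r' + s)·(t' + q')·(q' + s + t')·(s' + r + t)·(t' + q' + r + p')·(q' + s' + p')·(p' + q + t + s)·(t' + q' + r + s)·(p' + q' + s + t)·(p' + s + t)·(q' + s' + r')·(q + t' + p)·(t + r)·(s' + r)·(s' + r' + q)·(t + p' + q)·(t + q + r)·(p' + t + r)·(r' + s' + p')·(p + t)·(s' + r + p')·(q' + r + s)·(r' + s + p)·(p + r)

There are 2^5 = 32 truth assignments over (p, q, r, s, t).
Split on s. With s = 1, the clauses containing s are satisfied and s' drops from the rest; 0 of the 2^4 = 16 assignments to the other variables satisfy what remains.
With s = 0, by the same count on the reduced clause set, 1 assignment works.
(One model: p=T, q=F, r=F, s=F, t=T.)
Total: 0 + 1 = 1.

1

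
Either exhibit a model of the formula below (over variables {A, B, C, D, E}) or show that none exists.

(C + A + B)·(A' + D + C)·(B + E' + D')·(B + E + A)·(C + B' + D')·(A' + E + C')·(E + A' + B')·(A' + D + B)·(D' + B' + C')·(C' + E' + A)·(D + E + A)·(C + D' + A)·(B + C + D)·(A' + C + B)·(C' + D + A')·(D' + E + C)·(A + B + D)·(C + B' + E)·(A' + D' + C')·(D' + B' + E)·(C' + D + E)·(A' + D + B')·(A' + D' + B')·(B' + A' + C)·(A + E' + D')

Try C = 0.
Try A = 0.
From the singleton clause (B), B = 1.
From the singleton clause (D'), D = 0.
From the singleton clause (E), E = 1.
Every clause now holds.

A: 0,  B: 1,  C: 0,  D: 0,  E: 1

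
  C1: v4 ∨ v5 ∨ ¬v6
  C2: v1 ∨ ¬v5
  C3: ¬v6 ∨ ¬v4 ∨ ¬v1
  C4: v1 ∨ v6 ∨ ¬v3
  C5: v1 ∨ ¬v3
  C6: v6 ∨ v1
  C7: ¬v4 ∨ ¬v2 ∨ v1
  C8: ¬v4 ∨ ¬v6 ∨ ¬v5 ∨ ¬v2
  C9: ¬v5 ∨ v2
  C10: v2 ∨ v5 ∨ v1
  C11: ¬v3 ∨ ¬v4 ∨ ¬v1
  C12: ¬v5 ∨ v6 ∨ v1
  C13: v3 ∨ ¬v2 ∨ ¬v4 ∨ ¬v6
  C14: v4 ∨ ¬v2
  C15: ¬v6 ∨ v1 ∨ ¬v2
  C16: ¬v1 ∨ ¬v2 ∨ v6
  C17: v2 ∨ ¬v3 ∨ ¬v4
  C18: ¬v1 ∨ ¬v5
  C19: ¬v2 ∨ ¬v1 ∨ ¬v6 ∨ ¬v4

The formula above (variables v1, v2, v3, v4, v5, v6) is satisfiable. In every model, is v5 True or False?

Suppose v5 = True.
The clause (v1) is unit, so v1 = True.
Now (¬v1) is unsatisfied and unit — conflict.
So every satisfying assignment has v5 = False.

False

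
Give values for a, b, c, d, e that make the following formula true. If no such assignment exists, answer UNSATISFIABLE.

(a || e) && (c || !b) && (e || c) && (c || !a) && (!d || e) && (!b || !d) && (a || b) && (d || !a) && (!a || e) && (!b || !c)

Case a = true:
(c) alone gives c = true.
(d) alone gives d = true.
(e) alone gives e = true.
(!b) alone gives b = false.
All clauses are satisfied.

a=true; b=false; c=true; d=true; e=true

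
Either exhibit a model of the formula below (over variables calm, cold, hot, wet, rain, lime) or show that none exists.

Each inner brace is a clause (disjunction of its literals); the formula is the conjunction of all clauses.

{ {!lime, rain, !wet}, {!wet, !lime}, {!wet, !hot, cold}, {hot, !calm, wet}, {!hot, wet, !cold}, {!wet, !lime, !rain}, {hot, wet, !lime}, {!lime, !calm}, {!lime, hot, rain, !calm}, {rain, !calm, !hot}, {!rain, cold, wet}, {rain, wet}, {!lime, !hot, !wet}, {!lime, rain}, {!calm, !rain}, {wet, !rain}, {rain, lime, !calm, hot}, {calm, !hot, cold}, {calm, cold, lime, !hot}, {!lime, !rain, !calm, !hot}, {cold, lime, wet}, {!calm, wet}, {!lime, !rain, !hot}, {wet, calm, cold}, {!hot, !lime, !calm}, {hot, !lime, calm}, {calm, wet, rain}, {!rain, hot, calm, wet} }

Try wet = true.
(!lime) alone gives lime = false.
Try hot = false.
Try calm = false.
No clause remains; cold, rain are free.

calm: false,  cold: true,  hot: false,  wet: true,  rain: false,  lime: false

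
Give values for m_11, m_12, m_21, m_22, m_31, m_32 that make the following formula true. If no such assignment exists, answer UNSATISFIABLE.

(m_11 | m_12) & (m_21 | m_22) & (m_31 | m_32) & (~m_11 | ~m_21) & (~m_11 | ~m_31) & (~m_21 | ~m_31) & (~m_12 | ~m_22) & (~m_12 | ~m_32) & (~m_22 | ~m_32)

Suppose m_11 = 1.
Unit clause (~m_21) forces m_21 = 0.
Unit clause (m_22) forces m_22 = 1.
Unit clause (~m_31) forces m_31 = 0.
Unit clause (m_32) forces m_32 = 1.
Now (~m_32) is unsatisfied and unit — conflict.
Undo m_11 and try m_11 = 0.
Unit clause (m_12) forces m_12 = 1.
Unit clause (~m_22) forces m_22 = 0.
Unit clause (m_21) forces m_21 = 1.
Unit clause (~m_31) forces m_31 = 0.
Unit clause (m_32) forces m_32 = 1.
Now (~m_32) is unsatisfied and unit — conflict.
Both values of m_11 lead to a conflict.

UNSATISFIABLE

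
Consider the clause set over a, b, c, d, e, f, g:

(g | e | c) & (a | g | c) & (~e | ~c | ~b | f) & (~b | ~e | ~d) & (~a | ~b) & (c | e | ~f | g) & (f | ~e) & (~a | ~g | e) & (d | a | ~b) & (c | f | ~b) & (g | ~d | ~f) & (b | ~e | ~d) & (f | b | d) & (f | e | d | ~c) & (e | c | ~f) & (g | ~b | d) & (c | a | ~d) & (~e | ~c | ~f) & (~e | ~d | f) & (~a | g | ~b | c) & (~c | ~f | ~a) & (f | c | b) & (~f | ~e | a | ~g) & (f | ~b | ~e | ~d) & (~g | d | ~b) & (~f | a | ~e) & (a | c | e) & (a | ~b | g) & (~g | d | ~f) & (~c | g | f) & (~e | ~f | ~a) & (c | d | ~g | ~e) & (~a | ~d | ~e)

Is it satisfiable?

Yes, satisfiable

Branch on a: set a = 0.
Branch on g: set g = 1.
Branch on f: set f = 0.
From the singleton clause (~e), e = 0.
From the singleton clause (c), c = 1.
From the singleton clause (d), d = 1.
All clauses hold; b can take either value.
A satisfying assignment: a ↦ 0, b ↦ 0, c ↦ 1, d ↦ 1, e ↦ 0, f ↦ 0, g ↦ 1.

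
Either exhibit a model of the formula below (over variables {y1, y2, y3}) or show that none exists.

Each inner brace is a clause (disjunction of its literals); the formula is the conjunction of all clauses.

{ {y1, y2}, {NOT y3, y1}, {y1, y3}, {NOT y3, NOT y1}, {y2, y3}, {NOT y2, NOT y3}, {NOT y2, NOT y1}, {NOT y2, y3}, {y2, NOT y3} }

Case y1 = true:
From the singleton clause (NOT y3), y3 = false.
From the singleton clause (y2), y2 = true.
That conflicts with the unit clause (NOT y2).
So y1 must be the other value — set y1 = false.
From the singleton clause (y2), y2 = true.
From the singleton clause (NOT y3), y3 = false.
That conflicts with the unit clause (y3).
Neither y1 = true nor y1 = false works.

UNSATISFIABLE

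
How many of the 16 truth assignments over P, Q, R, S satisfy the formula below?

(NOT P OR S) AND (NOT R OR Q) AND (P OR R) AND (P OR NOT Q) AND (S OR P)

3

There are 2^4 = 16 truth assignments over (P, Q, R, S).
Check each against the 5 clauses (columns in the order P, Q, R, S):
  F F F F  ✗ fails (P OR R)
  F F F T  ✗ fails (P OR R)
  F F T F  ✗ fails (NOT R OR Q)
  F F T T  ✗ fails (NOT R OR Q)
  F T F F  ✗ fails (P OR R)
  F T F T  ✗ fails (P OR R)
  F T T F  ✗ fails (P OR NOT Q)
  F T T T  ✗ fails (P OR NOT Q)
  T F F F  ✗ fails (NOT P OR S)
  T F F T  ✓ satisfies all
  T F T F  ✗ fails (NOT P OR S)
  T F T T  ✗ fails (NOT R OR Q)
  T T F F  ✗ fails (NOT P OR S)
  T T F T  ✓ satisfies all
  T T T F  ✗ fails (NOT P OR S)
  T T T T  ✓ satisfies all
3 of the 16 rows are models.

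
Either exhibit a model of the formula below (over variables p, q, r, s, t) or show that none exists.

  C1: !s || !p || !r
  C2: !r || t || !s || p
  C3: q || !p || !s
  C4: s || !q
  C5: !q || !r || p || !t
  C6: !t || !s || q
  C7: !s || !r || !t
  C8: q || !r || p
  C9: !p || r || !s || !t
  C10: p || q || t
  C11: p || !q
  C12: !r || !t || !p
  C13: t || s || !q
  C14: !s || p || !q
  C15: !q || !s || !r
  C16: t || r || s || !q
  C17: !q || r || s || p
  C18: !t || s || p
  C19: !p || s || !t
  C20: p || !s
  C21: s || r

p ↦ true,  q ↦ false,  r ↦ true,  s ↦ false,  t ↦ false

Case s = false:
Unit clause (!q) forces q = false.
Unit clause (r) forces r = true.
Unit clause (p) forces p = true.
Unit clause (!t) forces t = false.
All clauses are satisfied.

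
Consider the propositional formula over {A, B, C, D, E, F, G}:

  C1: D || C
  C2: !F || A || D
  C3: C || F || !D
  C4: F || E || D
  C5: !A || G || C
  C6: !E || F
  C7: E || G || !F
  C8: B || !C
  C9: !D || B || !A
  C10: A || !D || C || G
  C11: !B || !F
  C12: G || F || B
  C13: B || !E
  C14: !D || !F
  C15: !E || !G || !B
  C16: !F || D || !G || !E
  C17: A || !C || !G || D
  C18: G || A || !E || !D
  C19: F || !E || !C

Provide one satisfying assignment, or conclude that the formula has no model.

A ↦ false, B ↦ true, C ↦ true, D ↦ true, E ↦ false, F ↦ false, G ↦ true

Case D = true:
(!F) alone gives F = false.
(C) alone gives C = true.
(!E) alone gives E = false.
(B) alone gives B = true.
No clause remains; A, G are free.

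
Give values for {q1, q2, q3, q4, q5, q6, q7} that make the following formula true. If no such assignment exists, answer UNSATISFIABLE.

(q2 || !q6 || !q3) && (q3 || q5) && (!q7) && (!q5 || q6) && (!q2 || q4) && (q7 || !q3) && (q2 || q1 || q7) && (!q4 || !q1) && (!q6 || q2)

q1 ↦ false, q2 ↦ true, q3 ↦ false, q4 ↦ true, q5 ↦ true, q6 ↦ true, q7 ↦ false

From the singleton clause (!q7), q7 = false.
From the singleton clause (!q3), q3 = false.
From the singleton clause (q5), q5 = true.
From the singleton clause (q6), q6 = true.
From the singleton clause (q2), q2 = true.
From the singleton clause (q4), q4 = true.
From the singleton clause (!q1), q1 = false.
This assignment satisfies each clause.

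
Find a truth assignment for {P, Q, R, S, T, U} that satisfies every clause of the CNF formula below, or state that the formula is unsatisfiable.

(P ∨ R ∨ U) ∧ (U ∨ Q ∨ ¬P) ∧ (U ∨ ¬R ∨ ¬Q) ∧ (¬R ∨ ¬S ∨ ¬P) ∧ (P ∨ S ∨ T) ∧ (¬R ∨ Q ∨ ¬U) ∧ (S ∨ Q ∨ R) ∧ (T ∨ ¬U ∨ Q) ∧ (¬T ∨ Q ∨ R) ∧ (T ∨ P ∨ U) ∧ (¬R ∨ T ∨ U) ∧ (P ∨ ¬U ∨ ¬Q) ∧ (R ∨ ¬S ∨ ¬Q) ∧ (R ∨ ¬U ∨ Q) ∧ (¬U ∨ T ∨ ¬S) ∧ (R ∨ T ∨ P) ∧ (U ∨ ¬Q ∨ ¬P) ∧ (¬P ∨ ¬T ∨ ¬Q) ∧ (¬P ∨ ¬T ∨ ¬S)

Suppose P = True.
Suppose U = True.
Suppose R = False.
From the singleton clause (Q), Q = True.
From the singleton clause (¬S), S = False.
From the singleton clause (¬T), T = False.
This assignment satisfies each clause.

P=True,  Q=True,  R=False,  S=False,  T=False,  U=True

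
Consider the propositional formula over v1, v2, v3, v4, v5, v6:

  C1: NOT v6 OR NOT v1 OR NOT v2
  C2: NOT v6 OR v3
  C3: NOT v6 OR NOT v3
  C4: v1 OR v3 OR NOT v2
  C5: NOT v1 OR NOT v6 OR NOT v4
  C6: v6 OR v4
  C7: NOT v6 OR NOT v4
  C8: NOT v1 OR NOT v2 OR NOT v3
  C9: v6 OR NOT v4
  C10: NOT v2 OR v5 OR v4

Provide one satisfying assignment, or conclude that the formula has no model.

UNSATISFIABLE

Case v6 = false:
Unit clause (v4) forces v4 = true.
Now (NOT v4) is unsatisfied and unit — conflict.
That branch fails; take v6 = true instead.
Unit clause (v3) forces v3 = true.
Now (NOT v3) is unsatisfied and unit — conflict.
Neither v6 = true nor v6 = false works.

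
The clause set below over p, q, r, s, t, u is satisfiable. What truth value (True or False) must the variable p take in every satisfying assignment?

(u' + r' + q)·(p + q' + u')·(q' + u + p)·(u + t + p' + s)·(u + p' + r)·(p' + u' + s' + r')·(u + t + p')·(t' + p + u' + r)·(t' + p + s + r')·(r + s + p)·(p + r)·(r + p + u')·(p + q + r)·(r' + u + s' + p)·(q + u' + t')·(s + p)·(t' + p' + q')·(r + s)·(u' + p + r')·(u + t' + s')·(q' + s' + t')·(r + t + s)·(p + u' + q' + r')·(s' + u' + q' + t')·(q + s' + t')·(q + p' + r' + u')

True

Suppose p = 0.
Unit clause (r) forces r = 1.
Unit clause (s) forces s = 1.
Unit clause (u) forces u = 1.
That conflicts with the unit clause (u').
So every satisfying assignment has p = True.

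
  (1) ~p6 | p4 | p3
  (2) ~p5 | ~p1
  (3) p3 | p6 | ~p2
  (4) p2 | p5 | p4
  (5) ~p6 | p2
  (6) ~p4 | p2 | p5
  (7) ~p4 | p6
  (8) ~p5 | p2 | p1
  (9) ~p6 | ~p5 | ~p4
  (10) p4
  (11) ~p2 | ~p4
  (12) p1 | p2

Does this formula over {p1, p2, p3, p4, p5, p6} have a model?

No

From the singleton clause (p4), p4 = 1.
From the singleton clause (p6), p6 = 1.
From the singleton clause (p2), p2 = 1.
Now (~p2) is unsatisfied and unit — conflict.
No assignment satisfies every clause.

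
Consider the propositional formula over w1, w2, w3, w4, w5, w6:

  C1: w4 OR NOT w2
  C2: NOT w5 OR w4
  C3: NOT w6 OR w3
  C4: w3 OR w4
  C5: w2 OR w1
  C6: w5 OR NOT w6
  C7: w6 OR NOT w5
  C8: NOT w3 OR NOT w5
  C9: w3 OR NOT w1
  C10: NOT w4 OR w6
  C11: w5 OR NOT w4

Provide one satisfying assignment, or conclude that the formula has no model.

w1=true, w2=false, w3=true, w4=false, w5=false, w6=false

Try w4 = false.
From the singleton clause (NOT w2), w2 = false.
From the singleton clause (NOT w5), w5 = false.
From the singleton clause (w3), w3 = true.
From the singleton clause (w1), w1 = true.
From the singleton clause (NOT w6), w6 = false.
All clauses are satisfied.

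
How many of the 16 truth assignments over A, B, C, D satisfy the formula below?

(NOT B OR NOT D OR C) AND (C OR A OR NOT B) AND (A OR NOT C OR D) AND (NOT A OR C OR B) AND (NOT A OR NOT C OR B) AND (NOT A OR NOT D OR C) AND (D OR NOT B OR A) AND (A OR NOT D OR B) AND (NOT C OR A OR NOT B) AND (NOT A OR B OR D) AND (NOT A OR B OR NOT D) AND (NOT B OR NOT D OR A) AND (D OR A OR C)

3

There are 2^4 = 16 truth assignments over (A, B, C, D).
Check each against the 13 clauses (columns in the order A, B, C, D):
  F F F F  ✗ fails (D OR A OR C)
  F F F T  ✗ fails (A OR NOT D OR B)
  F F T F  ✗ fails (A OR NOT C OR D)
  F F T T  ✗ fails (A OR NOT D OR B)
  F T F F  ✗ fails (C OR A OR NOT B)
  F T F T  ✗ fails (NOT B OR NOT D OR C)
  F T T F  ✗ fails (A OR NOT C OR D)
  F T T T  ✗ fails (NOT C OR A OR NOT B)
  T F F F  ✗ fails (NOT A OR C OR B)
  T F F T  ✗ fails (NOT A OR C OR B)
  T F T F  ✗ fails (NOT A OR NOT C OR B)
  T F T T  ✗ fails (NOT A OR NOT C OR B)
  T T F F  ✓ satisfies all
  T T F T  ✗ fails (NOT B OR NOT D OR C)
  T T T F  ✓ satisfies all
  T T T T  ✓ satisfies all
3 of the 16 rows are models.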